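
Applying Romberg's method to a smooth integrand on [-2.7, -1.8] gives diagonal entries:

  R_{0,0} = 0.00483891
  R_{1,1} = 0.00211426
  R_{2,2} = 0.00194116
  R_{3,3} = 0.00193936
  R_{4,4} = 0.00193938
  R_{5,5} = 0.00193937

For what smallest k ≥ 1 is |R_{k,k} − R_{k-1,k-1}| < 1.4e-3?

|R_{1,1} − R_{0,0}| = 0.00272465 ≥ 1.4e-3
|R_{2,2} − R_{1,1}| = 0.00017310 < 1.4e-3

k = 2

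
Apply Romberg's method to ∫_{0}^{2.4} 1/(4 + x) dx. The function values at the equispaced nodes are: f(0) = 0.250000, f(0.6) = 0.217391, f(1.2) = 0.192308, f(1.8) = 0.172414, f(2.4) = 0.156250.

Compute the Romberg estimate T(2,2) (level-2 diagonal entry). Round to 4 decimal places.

T(0,0) (trapezoid, 1 panel, h=2.4000): 0.487500
T(1,0) (trapezoid, 2 panels, h=1.2000): 0.474520
T(2,0) (trapezoid, 4 panels, h=0.6000): 0.471143
T(1,1) = 0.474520 + (0.474520 − 0.487500)/3 = 0.470193
T(2,1) = 0.471143 + (0.471143 − 0.474520)/3 = 0.470017
T(2,2) = 0.470017 + (0.470017 − 0.470193)/15 = 0.470005

0.4700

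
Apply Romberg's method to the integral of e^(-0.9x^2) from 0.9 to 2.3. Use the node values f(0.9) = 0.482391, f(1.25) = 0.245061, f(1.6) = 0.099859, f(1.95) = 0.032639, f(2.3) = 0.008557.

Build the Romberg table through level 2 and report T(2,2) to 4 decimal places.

0.2103

T(0,0) (trapezoid, 1 panel, h=1.4000): 0.343664
T(1,0) (trapezoid, 2 panels, h=0.7000): 0.241733
T(2,0) (trapezoid, 4 panels, h=0.3500): 0.218062
T(1,1) = 0.241733 + (0.241733 − 0.343664)/3 = 0.207756
T(2,1) = 0.218062 + (0.218062 − 0.241733)/3 = 0.210172
T(2,2) = 0.210172 + (0.210172 − 0.207756)/15 = 0.210333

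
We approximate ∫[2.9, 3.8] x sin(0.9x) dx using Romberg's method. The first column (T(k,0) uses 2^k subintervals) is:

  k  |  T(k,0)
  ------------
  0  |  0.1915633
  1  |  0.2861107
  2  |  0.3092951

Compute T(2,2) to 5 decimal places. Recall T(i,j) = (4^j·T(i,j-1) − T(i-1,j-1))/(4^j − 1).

Richardson extrapolation on the trapezoidal column (denominator 4−1=3):
T(1,1) = (4·0.2861107 − 0.1915633) / 3 = 0.3176265
T(2,1) = 0.3092951 + (0.3092951 − 0.2861107)/3 = 0.3170232
T(2,2) = 0.3170232 + (0.3170232 − 0.3176265)/15 = 0.3169830
(Column j=1 coincides with Simpson's rule on the same nodes.)

0.31698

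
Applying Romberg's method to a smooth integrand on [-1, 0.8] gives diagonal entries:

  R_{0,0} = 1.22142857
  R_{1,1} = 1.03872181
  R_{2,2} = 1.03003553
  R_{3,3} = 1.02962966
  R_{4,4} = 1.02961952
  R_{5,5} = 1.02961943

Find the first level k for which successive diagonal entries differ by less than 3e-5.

k = 4

|R_{1,1} − R_{0,0}| = 0.18270676 ≥ 3e-5
|R_{2,2} − R_{1,1}| = 0.00868628 ≥ 3e-5
|R_{3,3} − R_{2,2}| = 0.00040587 ≥ 3e-5
|R_{4,4} − R_{3,3}| = 0.00001014 < 3e-5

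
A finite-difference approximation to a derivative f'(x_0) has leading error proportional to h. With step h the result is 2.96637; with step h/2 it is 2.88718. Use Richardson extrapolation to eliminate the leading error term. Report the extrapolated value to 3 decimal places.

The leading error scales as h; refining by a factor of 2 reduces it by 2^1 = 2.
Extrapolated value = (2·A(h/2) − A(h)) / (2 − 1)
= (2·2.88718 − 2.96637) / 1
= 2.80799 / 1 = 2.80799

2.808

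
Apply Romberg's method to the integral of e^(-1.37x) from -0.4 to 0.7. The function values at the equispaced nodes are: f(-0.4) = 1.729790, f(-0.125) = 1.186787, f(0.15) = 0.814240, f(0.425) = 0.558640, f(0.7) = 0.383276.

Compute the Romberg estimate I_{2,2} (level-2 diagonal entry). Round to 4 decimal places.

0.9829

I_{0,0} (trapezoid, 1 panel, h=1.1000): 1.162186
I_{1,0} (trapezoid, 2 panels, h=0.5500): 1.028925
I_{2,0} (trapezoid, 4 panels, h=0.2750): 0.994455
I_{1,1} = 1.028925 + (1.028925 − 1.162186)/3 = 0.984505
I_{2,1} = 0.994455 + (0.994455 − 1.028925)/3 = 0.982965
I_{2,2} = 0.982965 + (0.982965 − 0.984505)/15 = 0.982862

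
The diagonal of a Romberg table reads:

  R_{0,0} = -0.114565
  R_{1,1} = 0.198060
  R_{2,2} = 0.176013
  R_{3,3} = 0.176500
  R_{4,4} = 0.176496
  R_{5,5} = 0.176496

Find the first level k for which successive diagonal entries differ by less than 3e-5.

k = 4

|R_{1,1} − R_{0,0}| = 0.312625 ≥ 3e-5
|R_{2,2} − R_{1,1}| = 0.022047 ≥ 3e-5
|R_{3,3} − R_{2,2}| = 0.000487 ≥ 3e-5
|R_{4,4} − R_{3,3}| = 0.000004 < 3e-5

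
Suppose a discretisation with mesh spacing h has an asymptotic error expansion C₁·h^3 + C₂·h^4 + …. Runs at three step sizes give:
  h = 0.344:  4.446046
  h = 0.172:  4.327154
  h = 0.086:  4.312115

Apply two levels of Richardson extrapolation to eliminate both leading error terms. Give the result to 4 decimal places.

4.3100

First eliminate the h^3 term (factor 2^3 = 8):
  B₁ = (8·4.327154 − 4.446046)/7 = 4.310169
  B₂ = (8·4.312115 − 4.327154)/7 = 4.309967
Then eliminate the h^4 term (factor 2^4 = 16):
  (16·4.309967 − 4.310169)/15 = 4.309954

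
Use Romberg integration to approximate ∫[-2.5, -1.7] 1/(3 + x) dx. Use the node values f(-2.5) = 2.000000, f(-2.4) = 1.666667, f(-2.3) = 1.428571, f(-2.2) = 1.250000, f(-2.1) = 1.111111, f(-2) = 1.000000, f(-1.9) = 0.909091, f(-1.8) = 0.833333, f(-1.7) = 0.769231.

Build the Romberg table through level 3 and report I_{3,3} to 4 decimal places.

0.9555

I_{0,0} (trapezoid, 1 panel, h=0.8000): 1.107692
I_{1,0} (trapezoid, 2 panels, h=0.4000): 0.998291
I_{2,0} (trapezoid, 4 panels, h=0.2000): 0.966678
I_{3,0} (trapezoid, 8 panels, h=0.1000): 0.958339
I_{1,1} = 0.998291 + (0.998291 − 1.107692)/3 = 0.961824
I_{2,1} = 0.966678 + (0.966678 − 0.998291)/3 = 0.956140
I_{3,1} = 0.958339 + (0.958339 − 0.966678)/3 = 0.955559
I_{2,2} = 0.956140 + (0.956140 − 0.961824)/15 = 0.955761
I_{3,2} = 0.955559 + (0.955559 − 0.956140)/15 = 0.955520
I_{3,3} = 0.955520 + (0.955520 − 0.955761)/63 = 0.955516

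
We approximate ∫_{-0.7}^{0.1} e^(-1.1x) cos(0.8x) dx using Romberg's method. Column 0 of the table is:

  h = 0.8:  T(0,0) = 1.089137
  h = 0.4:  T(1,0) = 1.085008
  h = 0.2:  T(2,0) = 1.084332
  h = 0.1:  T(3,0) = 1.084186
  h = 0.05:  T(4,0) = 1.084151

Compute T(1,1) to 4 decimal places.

Richardson extrapolation on the trapezoidal column (denominator 4−1=3):
T(1,1) = 1.085008 + (1.085008 − 1.089137)/3 = 1.083632

1.0836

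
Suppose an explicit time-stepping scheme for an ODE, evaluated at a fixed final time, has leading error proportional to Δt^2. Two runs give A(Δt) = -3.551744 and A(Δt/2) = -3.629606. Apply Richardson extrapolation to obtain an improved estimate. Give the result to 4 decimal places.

-3.6556

Extrapolated value = (4·A(Δt/2) − A(Δt)) / (4 − 1)
= (4·(-3.629606) − (-3.551744)) / 3
= -10.966680 / 3 = -3.655560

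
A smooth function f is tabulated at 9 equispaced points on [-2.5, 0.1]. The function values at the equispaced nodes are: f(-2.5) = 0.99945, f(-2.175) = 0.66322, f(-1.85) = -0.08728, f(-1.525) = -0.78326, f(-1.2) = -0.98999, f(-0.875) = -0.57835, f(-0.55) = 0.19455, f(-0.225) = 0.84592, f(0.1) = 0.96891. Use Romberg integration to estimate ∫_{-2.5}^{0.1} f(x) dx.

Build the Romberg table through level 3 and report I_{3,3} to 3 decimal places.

0.085

I_{0,0} (trapezoid, 1 panel, h=2.6000): 2.55887
I_{1,0} (trapezoid, 2 panels, h=1.3000): -0.00755
I_{2,0} (trapezoid, 4 panels, h=0.6500): 0.06595
I_{3,0} (trapezoid, 8 panels, h=0.3250): 0.08092
I_{1,1} = -0.00755 + (-0.00755 − 2.55887)/3 = -0.86302
I_{2,1} = 0.06595 + (0.06595 − (-0.00755))/3 = 0.09045
I_{3,1} = 0.08092 + (0.08092 − 0.06595)/3 = 0.08591
I_{2,2} = 0.09045 + (0.09045 − (-0.86302))/15 = 0.15401
I_{3,2} = 0.08591 + (0.08591 − 0.09045)/15 = 0.08561
I_{3,3} = 0.08561 + (0.08561 − 0.15401)/63 = 0.08452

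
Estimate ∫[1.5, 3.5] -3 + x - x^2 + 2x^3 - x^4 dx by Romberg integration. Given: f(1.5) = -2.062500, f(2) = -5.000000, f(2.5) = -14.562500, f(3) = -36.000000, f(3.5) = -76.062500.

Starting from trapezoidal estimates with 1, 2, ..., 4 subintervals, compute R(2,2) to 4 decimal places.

-45.1917

R(0,0) (trapezoid, 1 panel, h=2.0000): -78.125000
R(1,0) (trapezoid, 2 panels, h=1.0000): -53.625000
R(2,0) (trapezoid, 4 panels, h=0.5000): -47.312500
R(1,1) = -53.625000 + (-53.625000 − (-78.125000))/3 = -45.458333
R(2,1) = -47.312500 + (-47.312500 − (-53.625000))/3 = -45.208333
R(2,2) = -45.208333 + (-45.208333 − (-45.458333))/15 = -45.191666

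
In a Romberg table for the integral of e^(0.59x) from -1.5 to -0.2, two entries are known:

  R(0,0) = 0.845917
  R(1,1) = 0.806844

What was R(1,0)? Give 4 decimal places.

From R(1,1) = (4·R(1,0) − R(0,0))/3, solve for R(1,0):
4·R(1,0) = 3·0.806844 + 0.845917 = 3.266449
R(1,0) = 0.816612

0.8166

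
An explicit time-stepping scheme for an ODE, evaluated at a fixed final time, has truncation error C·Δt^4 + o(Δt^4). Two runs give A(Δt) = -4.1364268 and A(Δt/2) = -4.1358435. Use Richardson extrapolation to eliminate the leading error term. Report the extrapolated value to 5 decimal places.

-4.13580

Extrapolated value = (16·A(Δt/2) − A(Δt)) / (16 − 1)
= (16·(-4.1358435) − (-4.1364268)) / 15
= -62.0370692 / 15 = -4.1358046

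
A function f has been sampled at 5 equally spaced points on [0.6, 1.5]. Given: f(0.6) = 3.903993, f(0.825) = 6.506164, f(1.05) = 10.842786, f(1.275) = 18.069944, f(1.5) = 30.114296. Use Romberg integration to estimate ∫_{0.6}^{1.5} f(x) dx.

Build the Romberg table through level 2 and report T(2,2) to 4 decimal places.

T(0,0) (trapezoid, 1 panel, h=0.9000): 15.308230
T(1,0) (trapezoid, 2 panels, h=0.4500): 12.533369
T(2,0) (trapezoid, 4 panels, h=0.2250): 11.796309
T(1,1) = 12.533369 + (12.533369 − 15.308230)/3 = 11.608415
T(2,1) = 11.796309 + (11.796309 − 12.533369)/3 = 11.550622
T(2,2) = 11.550622 + (11.550622 − 11.608415)/15 = 11.546769

11.5468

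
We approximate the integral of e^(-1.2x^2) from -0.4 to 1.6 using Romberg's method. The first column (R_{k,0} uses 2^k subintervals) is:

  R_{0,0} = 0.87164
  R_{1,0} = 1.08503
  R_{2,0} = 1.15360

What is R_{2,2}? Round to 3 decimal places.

Richardson extrapolation on the trapezoidal column (denominator 4−1=3):
R_{1,1} = 1.08503 + (1.08503 − 0.87164)/3 = 1.15616
R_{2,1} = (4·1.15360 − 1.08503) / 3 = 1.17646
R_{2,2} = (16·1.17646 − 1.15616) / 15 = 1.17781

1.178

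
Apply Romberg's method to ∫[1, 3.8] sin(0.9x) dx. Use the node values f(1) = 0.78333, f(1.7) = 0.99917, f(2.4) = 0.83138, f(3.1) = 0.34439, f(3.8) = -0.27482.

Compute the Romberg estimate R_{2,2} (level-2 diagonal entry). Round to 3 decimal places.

1.759

R_{0,0} (trapezoid, 1 panel, h=2.8000): 0.71191
R_{1,0} (trapezoid, 2 panels, h=1.4000): 1.51989
R_{2,0} (trapezoid, 4 panels, h=0.7000): 1.70044
R_{1,1} = 1.51989 + (1.51989 − 0.71191)/3 = 1.78922
R_{2,1} = 1.70044 + (1.70044 − 1.51989)/3 = 1.76062
R_{2,2} = 1.76062 + (1.76062 − 1.78922)/15 = 1.75871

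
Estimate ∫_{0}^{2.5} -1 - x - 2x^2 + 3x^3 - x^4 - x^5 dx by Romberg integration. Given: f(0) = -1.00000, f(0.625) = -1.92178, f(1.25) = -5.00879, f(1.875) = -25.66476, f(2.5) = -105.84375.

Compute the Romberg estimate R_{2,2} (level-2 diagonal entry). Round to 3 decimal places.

-46.966

R_{0,0} (trapezoid, 1 panel, h=2.5000): -133.55469
R_{1,0} (trapezoid, 2 panels, h=1.2500): -73.03833
R_{2,0} (trapezoid, 4 panels, h=0.6250): -53.76075
R_{1,1} = -73.03833 + (-73.03833 − (-133.55469))/3 = -52.86621
R_{2,1} = -53.76075 + (-53.76075 − (-73.03833))/3 = -47.33489
R_{2,2} = -47.33489 + (-47.33489 − (-52.86621))/15 = -46.96614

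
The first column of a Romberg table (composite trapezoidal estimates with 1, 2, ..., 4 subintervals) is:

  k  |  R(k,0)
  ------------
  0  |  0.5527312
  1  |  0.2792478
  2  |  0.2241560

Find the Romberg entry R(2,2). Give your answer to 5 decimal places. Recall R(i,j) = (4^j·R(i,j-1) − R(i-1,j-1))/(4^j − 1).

R(1,1) = 0.2792478 + (0.2792478 − 0.5527312)/3 = 0.1880867
R(2,1) = 0.2241560 + (0.2241560 − 0.2792478)/3 = 0.2057921
R(2,2) = (16·0.2057921 − 0.1880867) / 15 = 0.2069725

0.20697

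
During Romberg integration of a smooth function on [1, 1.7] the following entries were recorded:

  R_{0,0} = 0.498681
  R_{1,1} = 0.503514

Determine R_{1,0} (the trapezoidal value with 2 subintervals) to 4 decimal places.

From R_{1,1} = (4·R_{1,0} − R_{0,0})/3, solve for R_{1,0}:
4·R_{1,0} = 3·0.503514 + 0.498681 = 2.009223
R_{1,0} = 0.502306

0.5023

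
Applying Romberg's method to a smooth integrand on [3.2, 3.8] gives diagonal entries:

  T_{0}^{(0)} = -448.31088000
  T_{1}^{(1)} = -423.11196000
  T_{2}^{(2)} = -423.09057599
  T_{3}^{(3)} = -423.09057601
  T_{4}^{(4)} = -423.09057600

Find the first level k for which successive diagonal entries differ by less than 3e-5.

|T_{1}^{(1)} − T_{0}^{(0)}| = 25.19892000 ≥ 3e-5
|T_{2}^{(2)} − T_{1}^{(1)}| = 0.02138401 ≥ 3e-5
|T_{3}^{(3)} − T_{2}^{(2)}| = 0.00000002 < 3e-5

k = 3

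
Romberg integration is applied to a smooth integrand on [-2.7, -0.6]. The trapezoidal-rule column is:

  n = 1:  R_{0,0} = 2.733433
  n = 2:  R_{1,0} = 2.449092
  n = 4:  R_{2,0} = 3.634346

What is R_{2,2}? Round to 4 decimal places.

4.1411

R_{1,1} = (4·2.449092 − 2.733433) / 3 = 2.354312
R_{2,1} = 3.634346 + (3.634346 − 2.449092)/3 = 4.029431
R_{2,2} = (16·4.029431 − 2.354312) / 15 = 4.141106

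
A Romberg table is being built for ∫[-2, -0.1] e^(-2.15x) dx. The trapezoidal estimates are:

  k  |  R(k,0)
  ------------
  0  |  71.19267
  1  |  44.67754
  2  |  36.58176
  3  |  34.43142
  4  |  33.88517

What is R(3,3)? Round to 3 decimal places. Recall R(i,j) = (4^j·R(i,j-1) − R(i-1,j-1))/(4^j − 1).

Richardson extrapolation on the trapezoidal column (denominator 4−1=3):
R(1,1) = (4·44.67754 − 71.19267) / 3 = 35.83916
R(2,1) = (4·36.58176 − 44.67754) / 3 = 33.88317
R(3,1) = (4·34.43142 − 36.58176) / 3 = 33.71464
R(2,2) = (16·33.88317 − 35.83916) / 15 = 33.75277
R(3,2) = 33.71464 + (33.71464 − 33.88317)/15 = 33.70340
R(3,3) = 33.70340 + (33.70340 − 33.75277)/63 = 33.70262

33.703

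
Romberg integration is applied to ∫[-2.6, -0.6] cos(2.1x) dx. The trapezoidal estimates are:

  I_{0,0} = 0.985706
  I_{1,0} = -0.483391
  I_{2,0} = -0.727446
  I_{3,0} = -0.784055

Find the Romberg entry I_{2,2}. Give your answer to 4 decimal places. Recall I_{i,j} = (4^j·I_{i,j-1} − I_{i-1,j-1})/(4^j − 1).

I_{1,1} = (4·(-0.483391) − 0.985706) / 3 = -0.973090
I_{2,1} = -0.727446 + (-0.727446 − (-0.483391))/3 = -0.808798
I_{2,2} = -0.808798 + (-0.808798 − (-0.973090))/15 = -0.797845

-0.7978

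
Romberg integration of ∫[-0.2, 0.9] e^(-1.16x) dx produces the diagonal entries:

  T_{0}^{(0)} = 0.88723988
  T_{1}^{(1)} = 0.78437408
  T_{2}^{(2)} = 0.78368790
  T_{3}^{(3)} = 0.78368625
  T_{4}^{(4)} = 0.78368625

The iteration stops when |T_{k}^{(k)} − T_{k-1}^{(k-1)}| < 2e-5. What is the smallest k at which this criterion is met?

k = 3

|T_{1}^{(1)} − T_{0}^{(0)}| = 0.10286580 ≥ 2e-5
|T_{2}^{(2)} − T_{1}^{(1)}| = 0.00068618 ≥ 2e-5
|T_{3}^{(3)} − T_{2}^{(2)}| = 0.00000165 < 2e-5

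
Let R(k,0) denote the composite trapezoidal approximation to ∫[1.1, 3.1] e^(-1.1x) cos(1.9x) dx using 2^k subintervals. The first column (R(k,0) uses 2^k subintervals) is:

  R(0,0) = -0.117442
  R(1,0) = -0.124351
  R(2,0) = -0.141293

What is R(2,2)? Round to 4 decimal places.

-0.1483

Richardson extrapolation on the trapezoidal column (denominator 4−1=3):
R(1,1) = -0.124351 + (-0.124351 − (-0.117442))/3 = -0.126654
R(2,1) = -0.141293 + (-0.141293 − (-0.124351))/3 = -0.146940
R(2,2) = -0.146940 + (-0.146940 − (-0.126654))/15 = -0.148292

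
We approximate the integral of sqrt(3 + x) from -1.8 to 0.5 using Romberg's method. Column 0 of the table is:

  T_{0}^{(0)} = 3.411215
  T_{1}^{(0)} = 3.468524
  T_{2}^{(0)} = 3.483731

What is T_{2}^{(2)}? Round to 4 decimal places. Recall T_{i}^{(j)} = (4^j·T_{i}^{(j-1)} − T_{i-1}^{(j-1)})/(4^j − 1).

3.4889

T_{1}^{(1)} = (4·3.468524 − 3.411215) / 3 = 3.487627
T_{2}^{(1)} = 3.483731 + (3.483731 − 3.468524)/3 = 3.488800
T_{2}^{(2)} = (16·3.488800 − 3.487627) / 15 = 3.488878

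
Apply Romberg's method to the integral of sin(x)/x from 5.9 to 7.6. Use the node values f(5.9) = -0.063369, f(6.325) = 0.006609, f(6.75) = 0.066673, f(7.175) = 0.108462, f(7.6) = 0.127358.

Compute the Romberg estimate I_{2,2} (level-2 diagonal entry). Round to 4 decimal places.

I_{0,0} (trapezoid, 1 panel, h=1.7000): 0.054391
I_{1,0} (trapezoid, 2 panels, h=0.8500): 0.083867
I_{2,0} (trapezoid, 4 panels, h=0.4250): 0.090839
I_{1,1} = 0.083867 + (0.083867 − 0.054391)/3 = 0.093692
I_{2,1} = 0.090839 + (0.090839 − 0.083867)/3 = 0.093163
I_{2,2} = 0.093163 + (0.093163 − 0.093692)/15 = 0.093128

0.0931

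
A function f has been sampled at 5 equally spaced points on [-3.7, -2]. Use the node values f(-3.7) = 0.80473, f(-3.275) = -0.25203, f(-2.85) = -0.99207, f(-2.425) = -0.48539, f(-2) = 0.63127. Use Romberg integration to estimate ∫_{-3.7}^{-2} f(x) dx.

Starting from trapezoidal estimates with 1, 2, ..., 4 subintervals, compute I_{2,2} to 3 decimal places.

-0.481

I_{0,0} (trapezoid, 1 panel, h=1.7000): 1.22060
I_{1,0} (trapezoid, 2 panels, h=0.8500): -0.23296
I_{2,0} (trapezoid, 4 panels, h=0.4250): -0.42988
I_{1,1} = -0.23296 + (-0.23296 − 1.22060)/3 = -0.71748
I_{2,1} = -0.42988 + (-0.42988 − (-0.23296))/3 = -0.49552
I_{2,2} = -0.49552 + (-0.49552 − (-0.71748))/15 = -0.48072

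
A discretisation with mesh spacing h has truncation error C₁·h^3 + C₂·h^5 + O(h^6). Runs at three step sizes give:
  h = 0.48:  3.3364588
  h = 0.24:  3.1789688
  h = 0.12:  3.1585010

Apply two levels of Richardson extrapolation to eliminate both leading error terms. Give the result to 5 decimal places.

3.15555

First eliminate the h^3 term (factor 2^3 = 8):
  B₁ = (8·3.1789688 − 3.3364588)/7 = 3.1564702
  B₂ = (8·3.1585010 − 3.1789688)/7 = 3.1555770
Then eliminate the h^5 term (factor 2^5 = 32):
  (32·3.1555770 − 3.1564702)/31 = 3.1555482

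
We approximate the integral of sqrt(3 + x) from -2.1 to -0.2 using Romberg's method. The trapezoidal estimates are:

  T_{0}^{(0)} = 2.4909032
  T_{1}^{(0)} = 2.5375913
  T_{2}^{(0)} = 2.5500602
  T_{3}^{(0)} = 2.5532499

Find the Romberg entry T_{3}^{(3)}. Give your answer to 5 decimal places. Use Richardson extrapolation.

T_{1}^{(1)} = (4·2.5375913 − 2.4909032) / 3 = 2.5531540
T_{2}^{(1)} = (4·2.5500602 − 2.5375913) / 3 = 2.5542165
T_{3}^{(1)} = (4·2.5532499 − 2.5500602) / 3 = 2.5543131
T_{2}^{(2)} = (16·2.5542165 − 2.5531540) / 15 = 2.5542873
T_{3}^{(2)} = 2.5543131 + (2.5543131 − 2.5542165)/15 = 2.5543195
T_{3}^{(3)} = 2.5543195 + (2.5543195 − 2.5542873)/63 = 2.5543200
(Column j=1 coincides with Simpson's rule on the same nodes.)

2.55432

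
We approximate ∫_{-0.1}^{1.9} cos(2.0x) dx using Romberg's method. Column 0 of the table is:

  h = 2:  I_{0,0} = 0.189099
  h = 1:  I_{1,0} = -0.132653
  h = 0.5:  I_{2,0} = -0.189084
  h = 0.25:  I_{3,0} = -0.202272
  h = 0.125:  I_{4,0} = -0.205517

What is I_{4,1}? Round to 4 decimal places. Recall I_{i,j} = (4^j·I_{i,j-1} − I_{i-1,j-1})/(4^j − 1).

Richardson extrapolation on the trapezoidal column (denominator 4−1=3):
I_{4,1} = (4·(-0.205517) − (-0.202272)) / 3 = -0.206599

-0.2066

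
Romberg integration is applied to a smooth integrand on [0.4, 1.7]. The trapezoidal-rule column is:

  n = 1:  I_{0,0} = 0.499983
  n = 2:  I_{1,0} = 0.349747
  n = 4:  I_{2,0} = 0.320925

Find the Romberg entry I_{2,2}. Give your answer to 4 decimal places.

Richardson extrapolation on the trapezoidal column (denominator 4−1=3):
I_{1,1} = 0.349747 + (0.349747 − 0.499983)/3 = 0.299668
I_{2,1} = (4·0.320925 − 0.349747) / 3 = 0.311318
I_{2,2} = (16·0.311318 − 0.299668) / 15 = 0.312095

0.3121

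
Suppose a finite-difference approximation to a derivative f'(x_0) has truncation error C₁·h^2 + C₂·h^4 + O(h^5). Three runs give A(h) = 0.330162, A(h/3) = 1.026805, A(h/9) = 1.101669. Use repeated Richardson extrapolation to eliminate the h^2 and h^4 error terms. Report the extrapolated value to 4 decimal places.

1.1110

First eliminate the h^2 term (factor 3^2 = 9):
  B₁ = (9·1.026805 − 0.330162)/8 = 1.113885
  B₂ = (9·1.101669 − 1.026805)/8 = 1.111027
Then eliminate the h^4 term (factor 3^4 = 81):
  (81·1.111027 − 1.113885)/80 = 1.110991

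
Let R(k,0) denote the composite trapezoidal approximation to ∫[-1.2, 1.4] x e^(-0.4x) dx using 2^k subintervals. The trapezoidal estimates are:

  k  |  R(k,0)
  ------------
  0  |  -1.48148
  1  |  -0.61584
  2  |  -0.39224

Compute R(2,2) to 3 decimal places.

Richardson extrapolation on the trapezoidal column (denominator 4−1=3):
R(1,1) = -0.61584 + (-0.61584 − (-1.48148))/3 = -0.32729
R(2,1) = -0.39224 + (-0.39224 − (-0.61584))/3 = -0.31771
R(2,2) = -0.31771 + (-0.31771 − (-0.32729))/15 = -0.31707

-0.317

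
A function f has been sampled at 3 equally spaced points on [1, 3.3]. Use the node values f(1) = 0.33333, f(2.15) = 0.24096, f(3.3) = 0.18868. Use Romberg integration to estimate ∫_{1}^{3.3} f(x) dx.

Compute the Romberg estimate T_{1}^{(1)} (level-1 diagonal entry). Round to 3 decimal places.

0.570

T_{0}^{(0)} (trapezoid, 1 panel, h=2.3000): 0.60031
T_{1}^{(0)} (trapezoid, 2 panels, h=1.1500): 0.57726
T_{1}^{(1)} = 0.57726 + (0.57726 − 0.60031)/3 = 0.56958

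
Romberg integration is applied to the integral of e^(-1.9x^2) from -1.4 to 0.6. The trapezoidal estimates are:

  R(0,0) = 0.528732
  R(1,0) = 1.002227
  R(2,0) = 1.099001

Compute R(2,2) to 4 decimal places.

R(1,1) = (4·1.002227 − 0.528732) / 3 = 1.160059
R(2,1) = (4·1.099001 − 1.002227) / 3 = 1.131259
R(2,2) = 1.131259 + (1.131259 − 1.160059)/15 = 1.129339

1.1293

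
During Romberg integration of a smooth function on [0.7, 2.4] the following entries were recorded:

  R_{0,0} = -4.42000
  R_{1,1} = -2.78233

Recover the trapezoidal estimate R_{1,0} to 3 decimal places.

-3.192

From R_{1,1} = (4·R_{1,0} − R_{0,0})/3, solve for R_{1,0}:
4·R_{1,0} = 3·(-2.78233) + (-4.42000) = -12.76699
R_{1,0} = -3.19175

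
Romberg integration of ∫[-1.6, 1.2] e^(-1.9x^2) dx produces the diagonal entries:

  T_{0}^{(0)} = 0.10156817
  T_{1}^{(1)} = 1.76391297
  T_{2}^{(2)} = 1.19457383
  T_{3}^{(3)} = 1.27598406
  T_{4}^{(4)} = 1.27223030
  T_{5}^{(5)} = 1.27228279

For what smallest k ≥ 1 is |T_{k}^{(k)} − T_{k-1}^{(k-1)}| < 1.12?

k = 2

|T_{1}^{(1)} − T_{0}^{(0)}| = 1.66234480 ≥ 1.12
|T_{2}^{(2)} − T_{1}^{(1)}| = 0.56933914 < 1.12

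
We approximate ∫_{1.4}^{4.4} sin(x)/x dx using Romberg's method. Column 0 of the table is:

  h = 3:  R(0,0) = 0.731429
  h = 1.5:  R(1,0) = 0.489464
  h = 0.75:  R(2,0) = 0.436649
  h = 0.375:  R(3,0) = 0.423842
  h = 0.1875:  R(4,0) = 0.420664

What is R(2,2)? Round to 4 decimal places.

0.4197

Richardson extrapolation on the trapezoidal column (denominator 4−1=3):
R(1,1) = (4·0.489464 − 0.731429) / 3 = 0.408809
R(2,1) = 0.436649 + (0.436649 − 0.489464)/3 = 0.419044
R(2,2) = 0.419044 + (0.419044 − 0.408809)/15 = 0.419726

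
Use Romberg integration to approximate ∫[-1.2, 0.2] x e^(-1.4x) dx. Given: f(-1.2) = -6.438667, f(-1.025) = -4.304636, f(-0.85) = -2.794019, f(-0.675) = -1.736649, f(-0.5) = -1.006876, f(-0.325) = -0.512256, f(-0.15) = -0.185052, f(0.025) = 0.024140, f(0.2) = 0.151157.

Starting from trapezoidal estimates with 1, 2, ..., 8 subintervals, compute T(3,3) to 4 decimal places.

T(0,0) (trapezoid, 1 panel, h=1.4000): -4.401257
T(1,0) (trapezoid, 2 panels, h=0.7000): -2.905442
T(2,0) (trapezoid, 4 panels, h=0.3500): -2.495396
T(3,0) (trapezoid, 8 panels, h=0.1750): -2.390343
T(1,1) = -2.905442 + (-2.905442 − (-4.401257))/3 = -2.406837
T(2,1) = -2.495396 + (-2.495396 − (-2.905442))/3 = -2.358714
T(3,1) = -2.390343 + (-2.390343 − (-2.495396))/3 = -2.355325
T(2,2) = -2.358714 + (-2.358714 − (-2.406837))/15 = -2.355506
T(3,2) = -2.355325 + (-2.355325 − (-2.358714))/15 = -2.355099
T(3,3) = -2.355099 + (-2.355099 − (-2.355506))/63 = -2.355093

-2.3551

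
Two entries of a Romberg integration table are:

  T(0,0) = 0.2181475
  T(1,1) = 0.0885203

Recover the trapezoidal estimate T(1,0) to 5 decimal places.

0.12093

From T(1,1) = (4·T(1,0) − T(0,0))/3, solve for T(1,0):
4·T(1,0) = 3·0.0885203 + 0.2181475 = 0.4837084
T(1,0) = 0.1209271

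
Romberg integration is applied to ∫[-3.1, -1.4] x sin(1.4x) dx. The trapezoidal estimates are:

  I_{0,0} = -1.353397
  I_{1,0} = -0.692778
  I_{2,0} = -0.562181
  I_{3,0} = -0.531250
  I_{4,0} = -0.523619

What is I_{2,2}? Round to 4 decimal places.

I_{1,1} = (4·(-0.692778) − (-1.353397)) / 3 = -0.472572
I_{2,1} = (4·(-0.562181) − (-0.692778)) / 3 = -0.518649
I_{2,2} = -0.518649 + (-0.518649 − (-0.472572))/15 = -0.521721
(Column j=1 coincides with Simpson's rule on the same nodes.)

-0.5217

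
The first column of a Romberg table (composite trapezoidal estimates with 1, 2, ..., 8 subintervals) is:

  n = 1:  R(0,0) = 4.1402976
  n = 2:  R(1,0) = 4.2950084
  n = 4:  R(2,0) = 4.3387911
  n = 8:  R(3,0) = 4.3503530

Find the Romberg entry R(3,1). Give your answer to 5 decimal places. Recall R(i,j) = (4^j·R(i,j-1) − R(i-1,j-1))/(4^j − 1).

4.35421

Richardson extrapolation on the trapezoidal column (denominator 4−1=3):
R(3,1) = (4·4.3503530 − 4.3387911) / 3 = 4.3542070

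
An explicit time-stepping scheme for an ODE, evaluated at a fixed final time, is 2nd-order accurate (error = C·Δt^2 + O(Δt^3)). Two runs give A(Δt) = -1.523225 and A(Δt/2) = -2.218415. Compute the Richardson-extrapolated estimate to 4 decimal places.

Extrapolated value = (4·A(Δt/2) − A(Δt)) / (4 − 1)
= (4·(-2.218415) − (-1.523225)) / 3
= -7.350435 / 3 = -2.450145

-2.4501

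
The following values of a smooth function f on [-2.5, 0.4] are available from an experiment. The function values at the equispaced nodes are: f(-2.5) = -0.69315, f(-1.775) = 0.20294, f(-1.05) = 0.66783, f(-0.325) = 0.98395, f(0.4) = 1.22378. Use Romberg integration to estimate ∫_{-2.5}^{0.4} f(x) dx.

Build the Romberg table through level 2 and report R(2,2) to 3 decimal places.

R(0,0) (trapezoid, 1 panel, h=2.9000): 0.76941
R(1,0) (trapezoid, 2 panels, h=1.4500): 1.35306
R(2,0) (trapezoid, 4 panels, h=0.7250): 1.53703
R(1,1) = 1.35306 + (1.35306 − 0.76941)/3 = 1.54761
R(2,1) = 1.53703 + (1.53703 − 1.35306)/3 = 1.59835
R(2,2) = 1.59835 + (1.59835 − 1.54761)/15 = 1.60173

1.602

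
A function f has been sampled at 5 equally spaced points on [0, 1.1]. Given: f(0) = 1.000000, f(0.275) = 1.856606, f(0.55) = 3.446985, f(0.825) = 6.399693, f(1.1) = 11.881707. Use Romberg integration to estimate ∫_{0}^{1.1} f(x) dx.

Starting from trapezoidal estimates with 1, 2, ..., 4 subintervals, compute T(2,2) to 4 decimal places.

4.8368

T(0,0) (trapezoid, 1 panel, h=1.1000): 7.084939
T(1,0) (trapezoid, 2 panels, h=0.5500): 5.438311
T(2,0) (trapezoid, 4 panels, h=0.2750): 4.989638
T(1,1) = 5.438311 + (5.438311 − 7.084939)/3 = 4.889435
T(2,1) = 4.989638 + (4.989638 − 5.438311)/3 = 4.840080
T(2,2) = 4.840080 + (4.840080 − 4.889435)/15 = 4.836790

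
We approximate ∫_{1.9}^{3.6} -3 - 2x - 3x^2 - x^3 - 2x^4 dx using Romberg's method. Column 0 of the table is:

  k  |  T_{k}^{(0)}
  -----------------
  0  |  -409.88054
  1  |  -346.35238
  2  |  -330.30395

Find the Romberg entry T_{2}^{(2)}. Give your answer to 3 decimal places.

-324.940

Richardson extrapolation on the trapezoidal column (denominator 4−1=3):
T_{1}^{(1)} = -346.35238 + (-346.35238 − (-409.88054))/3 = -325.17633
T_{2}^{(1)} = (4·(-330.30395) − (-346.35238)) / 3 = -324.95447
T_{2}^{(2)} = -324.95447 + (-324.95447 − (-325.17633))/15 = -324.93968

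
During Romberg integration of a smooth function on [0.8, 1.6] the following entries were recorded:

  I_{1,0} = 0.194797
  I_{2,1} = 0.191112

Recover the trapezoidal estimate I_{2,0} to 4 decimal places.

From I_{2,1} = (4·I_{2,0} − I_{1,0})/3, solve for I_{2,0}:
4·I_{2,0} = 3·0.191112 + 0.194797 = 0.768133
I_{2,0} = 0.192033

0.1920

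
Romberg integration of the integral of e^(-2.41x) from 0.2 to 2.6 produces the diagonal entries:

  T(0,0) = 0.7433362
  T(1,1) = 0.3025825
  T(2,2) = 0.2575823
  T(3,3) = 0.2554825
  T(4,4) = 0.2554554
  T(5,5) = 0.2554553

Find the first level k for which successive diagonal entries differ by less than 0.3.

|T(1,1) − T(0,0)| = 0.4407537 ≥ 0.3
|T(2,2) − T(1,1)| = 0.0450002 < 0.3

k = 2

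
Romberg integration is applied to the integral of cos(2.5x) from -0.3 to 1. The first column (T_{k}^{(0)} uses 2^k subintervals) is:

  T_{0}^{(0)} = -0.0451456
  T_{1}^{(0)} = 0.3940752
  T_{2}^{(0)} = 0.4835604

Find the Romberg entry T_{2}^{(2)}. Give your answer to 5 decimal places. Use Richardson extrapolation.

0.51158

Richardson extrapolation on the trapezoidal column (denominator 4−1=3):
T_{1}^{(1)} = (4·0.3940752 − (-0.0451456)) / 3 = 0.5404821
T_{2}^{(1)} = 0.4835604 + (0.4835604 − 0.3940752)/3 = 0.5133888
T_{2}^{(2)} = (16·0.5133888 − 0.5404821) / 15 = 0.5115826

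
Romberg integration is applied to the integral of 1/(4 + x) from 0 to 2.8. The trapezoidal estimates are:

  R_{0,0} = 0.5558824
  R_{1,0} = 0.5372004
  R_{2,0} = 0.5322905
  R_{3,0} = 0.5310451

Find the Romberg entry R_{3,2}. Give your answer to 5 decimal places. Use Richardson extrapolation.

0.53063

R_{2,1} = 0.5322905 + (0.5322905 − 0.5372004)/3 = 0.5306539
R_{3,1} = 0.5310451 + (0.5310451 − 0.5322905)/3 = 0.5306300
R_{3,2} = 0.5306300 + (0.5306300 − 0.5306539)/15 = 0.5306284
(Column j=1 coincides with Simpson's rule on the same nodes.)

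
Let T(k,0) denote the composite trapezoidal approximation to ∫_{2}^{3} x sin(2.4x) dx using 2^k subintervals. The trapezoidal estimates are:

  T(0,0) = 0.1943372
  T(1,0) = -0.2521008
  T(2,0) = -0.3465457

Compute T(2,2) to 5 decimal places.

T(1,1) = -0.2521008 + (-0.2521008 − 0.1943372)/3 = -0.4009135
T(2,1) = -0.3465457 + (-0.3465457 − (-0.2521008))/3 = -0.3780273
T(2,2) = (16·(-0.3780273) − (-0.4009135)) / 15 = -0.3765016

-0.37650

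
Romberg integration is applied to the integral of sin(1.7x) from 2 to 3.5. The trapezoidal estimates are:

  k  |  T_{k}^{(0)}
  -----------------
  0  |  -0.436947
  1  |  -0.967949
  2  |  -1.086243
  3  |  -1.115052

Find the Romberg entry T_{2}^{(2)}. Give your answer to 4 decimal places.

-1.1244

T_{1}^{(1)} = -0.967949 + (-0.967949 − (-0.436947))/3 = -1.144950
T_{2}^{(1)} = (4·(-1.086243) − (-0.967949)) / 3 = -1.125674
T_{2}^{(2)} = -1.125674 + (-1.125674 − (-1.144950))/15 = -1.124389
(Column j=1 coincides with Simpson's rule on the same nodes.)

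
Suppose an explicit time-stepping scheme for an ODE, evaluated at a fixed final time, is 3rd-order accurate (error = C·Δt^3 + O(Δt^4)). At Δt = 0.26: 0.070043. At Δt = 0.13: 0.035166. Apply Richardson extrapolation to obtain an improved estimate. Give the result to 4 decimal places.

The leading error scales as Δt^3; refining by a factor of 2 reduces it by 2^3 = 8.
Extrapolated value = (8·A(Δt/2) − A(Δt)) / (8 − 1)
= (8·0.035166 − 0.070043) / 7
= 0.211285 / 7 = 0.030184

0.0302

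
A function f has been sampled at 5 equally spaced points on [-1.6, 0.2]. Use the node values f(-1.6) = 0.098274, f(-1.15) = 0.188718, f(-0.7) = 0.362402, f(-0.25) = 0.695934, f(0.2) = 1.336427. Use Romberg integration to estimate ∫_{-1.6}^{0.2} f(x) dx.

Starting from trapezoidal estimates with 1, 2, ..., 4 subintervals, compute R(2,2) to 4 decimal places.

0.8540

R(0,0) (trapezoid, 1 panel, h=1.8000): 1.291231
R(1,0) (trapezoid, 2 panels, h=0.9000): 0.971777
R(2,0) (trapezoid, 4 panels, h=0.4500): 0.883982
R(1,1) = 0.971777 + (0.971777 − 1.291231)/3 = 0.865292
R(2,1) = 0.883982 + (0.883982 − 0.971777)/3 = 0.854717
R(2,2) = 0.854717 + (0.854717 − 0.865292)/15 = 0.854012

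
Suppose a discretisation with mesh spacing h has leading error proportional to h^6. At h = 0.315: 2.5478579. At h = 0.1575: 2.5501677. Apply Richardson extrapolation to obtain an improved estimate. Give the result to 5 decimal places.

2.55020

The leading error scales as h^6; refining by a factor of 2 reduces it by 2^6 = 64.
Extrapolated value = (64·A(h/2) − A(h)) / (64 − 1)
= (64·2.5501677 − 2.5478579) / 63
= 160.6628749 / 63 = 2.5502044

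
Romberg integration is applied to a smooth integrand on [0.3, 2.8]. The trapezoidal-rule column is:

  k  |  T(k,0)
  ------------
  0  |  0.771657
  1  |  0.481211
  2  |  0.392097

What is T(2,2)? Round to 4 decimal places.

0.3609

Richardson extrapolation on the trapezoidal column (denominator 4−1=3):
T(1,1) = 0.481211 + (0.481211 − 0.771657)/3 = 0.384396
T(2,1) = (4·0.392097 − 0.481211) / 3 = 0.362392
T(2,2) = (16·0.362392 − 0.384396) / 15 = 0.360925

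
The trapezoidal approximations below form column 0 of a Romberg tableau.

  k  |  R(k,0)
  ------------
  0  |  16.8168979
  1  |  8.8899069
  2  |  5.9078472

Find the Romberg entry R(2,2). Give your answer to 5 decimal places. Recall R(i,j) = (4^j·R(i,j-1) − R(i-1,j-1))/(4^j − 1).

Richardson extrapolation on the trapezoidal column (denominator 4−1=3):
R(1,1) = 8.8899069 + (8.8899069 − 16.8168979)/3 = 6.2475766
R(2,1) = 5.9078472 + (5.9078472 − 8.8899069)/3 = 4.9138273
R(2,2) = (16·4.9138273 − 6.2475766) / 15 = 4.8249107
(Column j=1 coincides with Simpson's rule on the same nodes.)

4.82491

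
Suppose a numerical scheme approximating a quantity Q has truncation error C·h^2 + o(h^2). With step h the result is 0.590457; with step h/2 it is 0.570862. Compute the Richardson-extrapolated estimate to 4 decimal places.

0.5643

The leading error scales as h^2; refining by a factor of 2 reduces it by 2^2 = 4.
Extrapolated value = (4·A(h/2) − A(h)) / (4 − 1)
= (4·0.570862 − 0.590457) / 3
= 1.692991 / 3 = 0.564330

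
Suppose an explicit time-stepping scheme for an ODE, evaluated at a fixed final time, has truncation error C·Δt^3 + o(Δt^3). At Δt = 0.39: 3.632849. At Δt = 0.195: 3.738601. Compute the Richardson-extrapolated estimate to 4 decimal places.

The leading error scales as Δt^3; refining by a factor of 2 reduces it by 2^3 = 8.
Extrapolated value = (8·A(Δt/2) − A(Δt)) / (8 − 1)
= (8·3.738601 − 3.632849) / 7
= 26.275959 / 7 = 3.753708

3.7537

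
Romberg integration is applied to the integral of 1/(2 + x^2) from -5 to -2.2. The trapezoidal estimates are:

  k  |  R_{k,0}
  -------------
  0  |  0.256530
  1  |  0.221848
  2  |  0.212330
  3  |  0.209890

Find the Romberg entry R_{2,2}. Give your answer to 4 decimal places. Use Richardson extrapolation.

R_{1,1} = 0.221848 + (0.221848 − 0.256530)/3 = 0.210287
R_{2,1} = (4·0.212330 − 0.221848) / 3 = 0.209157
R_{2,2} = 0.209157 + (0.209157 − 0.210287)/15 = 0.209082

0.2091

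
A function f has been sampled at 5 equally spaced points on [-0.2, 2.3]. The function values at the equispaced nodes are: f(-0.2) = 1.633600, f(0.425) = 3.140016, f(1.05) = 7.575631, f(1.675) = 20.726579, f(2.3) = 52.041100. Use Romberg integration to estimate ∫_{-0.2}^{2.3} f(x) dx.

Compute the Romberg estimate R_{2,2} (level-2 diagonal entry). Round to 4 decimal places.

R_{0,0} (trapezoid, 1 panel, h=2.5000): 67.093375
R_{1,0} (trapezoid, 2 panels, h=1.2500): 43.016226
R_{2,0} (trapezoid, 4 panels, h=0.6250): 36.424735
R_{1,1} = 43.016226 + (43.016226 − 67.093375)/3 = 34.990510
R_{2,1} = 36.424735 + (36.424735 − 43.016226)/3 = 34.227571
R_{2,2} = 34.227571 + (34.227571 − 34.990510)/15 = 34.176708

34.1767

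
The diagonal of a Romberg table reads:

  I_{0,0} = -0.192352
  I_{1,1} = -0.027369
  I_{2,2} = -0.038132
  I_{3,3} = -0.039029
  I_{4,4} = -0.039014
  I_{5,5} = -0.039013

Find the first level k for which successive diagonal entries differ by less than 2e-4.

|I_{1,1} − I_{0,0}| = 0.164983 ≥ 2e-4
|I_{2,2} − I_{1,1}| = 0.010763 ≥ 2e-4
|I_{3,3} − I_{2,2}| = 0.000897 ≥ 2e-4
|I_{4,4} − I_{3,3}| = 0.000015 < 2e-4

k = 4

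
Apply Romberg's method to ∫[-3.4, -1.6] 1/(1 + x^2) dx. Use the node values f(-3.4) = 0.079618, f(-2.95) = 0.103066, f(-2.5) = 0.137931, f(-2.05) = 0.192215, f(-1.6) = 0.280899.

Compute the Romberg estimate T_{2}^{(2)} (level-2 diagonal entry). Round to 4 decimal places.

T_{0}^{(0)} (trapezoid, 1 panel, h=1.8000): 0.324465
T_{1}^{(0)} (trapezoid, 2 panels, h=0.9000): 0.286371
T_{2}^{(0)} (trapezoid, 4 panels, h=0.4500): 0.276062
T_{1}^{(1)} = 0.286371 + (0.286371 − 0.324465)/3 = 0.273673
T_{2}^{(1)} = 0.276062 + (0.276062 − 0.286371)/3 = 0.272626
T_{2}^{(2)} = 0.272626 + (0.272626 − 0.273673)/15 = 0.272556

0.2726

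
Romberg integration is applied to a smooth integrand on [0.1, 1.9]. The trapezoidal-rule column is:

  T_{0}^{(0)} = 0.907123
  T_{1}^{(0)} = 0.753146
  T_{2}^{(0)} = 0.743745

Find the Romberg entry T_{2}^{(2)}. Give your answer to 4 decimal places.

Richardson extrapolation on the trapezoidal column (denominator 4−1=3):
T_{1}^{(1)} = (4·0.753146 − 0.907123) / 3 = 0.701820
T_{2}^{(1)} = 0.743745 + (0.743745 − 0.753146)/3 = 0.740611
T_{2}^{(2)} = 0.740611 + (0.740611 − 0.701820)/15 = 0.743197
(Column j=1 coincides with Simpson's rule on the same nodes.)

0.7432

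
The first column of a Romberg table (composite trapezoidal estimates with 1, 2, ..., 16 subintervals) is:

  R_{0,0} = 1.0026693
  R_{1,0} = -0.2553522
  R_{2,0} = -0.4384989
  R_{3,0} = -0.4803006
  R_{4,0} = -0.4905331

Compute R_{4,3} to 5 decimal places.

Richardson extrapolation on the trapezoidal column (denominator 4−1=3):
R_{2,1} = (4·(-0.4384989) − (-0.2553522)) / 3 = -0.4995478
R_{3,1} = (4·(-0.4803006) − (-0.4384989)) / 3 = -0.4942345
R_{4,1} = -0.4905331 + (-0.4905331 − (-0.4803006))/3 = -0.4939439
R_{3,2} = -0.4942345 + (-0.4942345 − (-0.4995478))/15 = -0.4938803
R_{4,2} = -0.4939439 + (-0.4939439 − (-0.4942345))/15 = -0.4939245
R_{4,3} = (64·(-0.4939245) − (-0.4938803)) / 63 = -0.4939252

-0.49393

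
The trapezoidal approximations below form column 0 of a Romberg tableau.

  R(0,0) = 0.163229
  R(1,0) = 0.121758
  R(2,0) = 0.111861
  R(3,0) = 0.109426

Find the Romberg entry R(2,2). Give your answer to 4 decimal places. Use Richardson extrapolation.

Richardson extrapolation on the trapezoidal column (denominator 4−1=3):
R(1,1) = (4·0.121758 − 0.163229) / 3 = 0.107934
R(2,1) = 0.111861 + (0.111861 − 0.121758)/3 = 0.108562
R(2,2) = 0.108562 + (0.108562 − 0.107934)/15 = 0.108604

0.1086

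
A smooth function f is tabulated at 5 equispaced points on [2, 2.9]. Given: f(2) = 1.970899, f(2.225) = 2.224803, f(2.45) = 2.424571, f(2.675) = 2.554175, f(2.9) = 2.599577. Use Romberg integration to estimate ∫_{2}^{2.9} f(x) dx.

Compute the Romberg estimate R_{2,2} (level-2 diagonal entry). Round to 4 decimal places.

R_{0,0} (trapezoid, 1 panel, h=0.9000): 2.056714
R_{1,0} (trapezoid, 2 panels, h=0.4500): 2.119414
R_{2,0} (trapezoid, 4 panels, h=0.2250): 2.134977
R_{1,1} = 2.119414 + (2.119414 − 2.056714)/3 = 2.140314
R_{2,1} = 2.134977 + (2.134977 − 2.119414)/3 = 2.140165
R_{2,2} = 2.140165 + (2.140165 − 2.140314)/15 = 2.140155

2.1402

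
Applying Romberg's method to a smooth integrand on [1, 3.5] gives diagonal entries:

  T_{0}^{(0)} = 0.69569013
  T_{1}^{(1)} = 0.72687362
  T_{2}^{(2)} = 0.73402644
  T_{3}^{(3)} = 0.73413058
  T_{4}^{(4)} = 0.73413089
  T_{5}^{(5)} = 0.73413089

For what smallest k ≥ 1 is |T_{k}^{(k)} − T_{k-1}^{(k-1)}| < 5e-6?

|T_{1}^{(1)} − T_{0}^{(0)}| = 0.03118349 ≥ 5e-6
|T_{2}^{(2)} − T_{1}^{(1)}| = 0.00715282 ≥ 5e-6
|T_{3}^{(3)} − T_{2}^{(2)}| = 0.00010414 ≥ 5e-6
|T_{4}^{(4)} − T_{3}^{(3)}| = 0.00000031 < 5e-6

k = 4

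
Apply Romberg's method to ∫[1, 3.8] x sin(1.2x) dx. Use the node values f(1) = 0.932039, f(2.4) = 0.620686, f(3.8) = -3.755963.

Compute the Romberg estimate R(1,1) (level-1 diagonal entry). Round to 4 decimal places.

R(0,0) (trapezoid, 1 panel, h=2.8000): -3.953494
R(1,0) (trapezoid, 2 panels, h=1.4000): -1.107786
R(1,1) = -1.107786 + (-1.107786 − (-3.953494))/3 = -0.159217

-0.1592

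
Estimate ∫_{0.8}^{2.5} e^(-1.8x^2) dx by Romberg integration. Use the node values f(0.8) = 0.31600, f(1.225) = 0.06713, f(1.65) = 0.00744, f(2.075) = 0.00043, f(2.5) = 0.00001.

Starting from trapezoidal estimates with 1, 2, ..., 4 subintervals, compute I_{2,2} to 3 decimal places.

I_{0,0} (trapezoid, 1 panel, h=1.7000): 0.26861
I_{1,0} (trapezoid, 2 panels, h=0.8500): 0.14063
I_{2,0} (trapezoid, 4 panels, h=0.4250): 0.09903
I_{1,1} = 0.14063 + (0.14063 − 0.26861)/3 = 0.09797
I_{2,1} = 0.09903 + (0.09903 − 0.14063)/3 = 0.08516
I_{2,2} = 0.08516 + (0.08516 − 0.09797)/15 = 0.08431

0.084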